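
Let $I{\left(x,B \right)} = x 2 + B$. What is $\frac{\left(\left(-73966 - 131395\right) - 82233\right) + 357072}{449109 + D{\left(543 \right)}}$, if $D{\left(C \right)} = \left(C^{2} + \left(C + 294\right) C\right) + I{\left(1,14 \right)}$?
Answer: $\frac{69478}{1198465} \approx 0.057972$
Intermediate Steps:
$I{\left(x,B \right)} = B + 2 x$ ($I{\left(x,B \right)} = 2 x + B = B + 2 x$)
$D{\left(C \right)} = 16 + C^{2} + C \left(294 + C\right)$ ($D{\left(C \right)} = \left(C^{2} + \left(C + 294\right) C\right) + \left(14 + 2 \cdot 1\right) = \left(C^{2} + \left(294 + C\right) C\right) + \left(14 + 2\right) = \left(C^{2} + C \left(294 + C\right)\right) + 16 = 16 + C^{2} + C \left(294 + C\right)$)
$\frac{\left(\left(-73966 - 131395\right) - 82233\right) + 357072}{449109 + D{\left(543 \right)}} = \frac{\left(\left(-73966 - 131395\right) - 82233\right) + 357072}{449109 + \left(16 + 2 \cdot 543^{2} + 294 \cdot 543\right)} = \frac{\left(-205361 - 82233\right) + 357072}{449109 + \left(16 + 2 \cdot 294849 + 159642\right)} = \frac{-287594 + 357072}{449109 + \left(16 + 589698 + 159642\right)} = \frac{69478}{449109 + 749356} = \frac{69478}{1198465}$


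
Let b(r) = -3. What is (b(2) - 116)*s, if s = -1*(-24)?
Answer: -2856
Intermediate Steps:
s = 24
(b(2) - 116)*s = (-3 - 116)*24 = -119*24 = -2856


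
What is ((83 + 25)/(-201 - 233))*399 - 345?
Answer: -13773/31 ≈ -444.29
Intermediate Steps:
((83 + 25)/(-201 - 233))*399 - 345 = (108/(-434))*399 - 345 = (108*(-1/434))*399 - 345 = -54/217*399 - 345 = -3078/31 - 345 = -13773/31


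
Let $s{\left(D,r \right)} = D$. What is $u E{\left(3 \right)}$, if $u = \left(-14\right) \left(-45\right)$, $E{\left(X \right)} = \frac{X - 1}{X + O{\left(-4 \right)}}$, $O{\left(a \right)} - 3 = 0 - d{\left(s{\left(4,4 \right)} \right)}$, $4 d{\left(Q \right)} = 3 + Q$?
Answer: $\frac{5040}{17} \approx 296.47$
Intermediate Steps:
$d{\left(Q \right)} = \frac{3}{4} + \frac{Q}{4}$ ($d{\left(Q \right)} = \frac{3 + Q}{4} = \frac{3}{4} + \frac{Q}{4}$)
$O{\left(a \right)} = \frac{5}{4}$ ($O{\left(a \right)} = 3 + \left(0 - \left(\frac{3}{4} + \frac{1}{4} \cdot 4\right)\right) = 3 + \left(0 - \left(\frac{3}{4} + 1\right)\right) = 3 + \left(0 - \frac{7}{4}\right) = 3 - \frac{7}{4} = \frac{5}{4}$)
$E{\left(X \right)} = \frac{-1 + X}{\frac{5}{4} + X}$ ($E{\left(X \right)} = \frac{X - 1}{X + \frac{5}{4}} = \frac{-1 + X}{\frac{5}{4} + X}$)
$u = 630$
$u E{\left(3 \right)} = 630 \frac{4 \left(-1 + 3\right)}{5 + 4 \cdot 3} = 630 \cdot 4 \frac{1}{5 + 12} \cdot 2 = 630 \cdot 4 \cdot \frac{1}{17} \cdot 2 = 630 \cdot \frac{8}{17} = \frac{5040}{17}$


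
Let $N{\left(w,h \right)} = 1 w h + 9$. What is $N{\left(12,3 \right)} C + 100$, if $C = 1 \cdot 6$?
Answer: $370$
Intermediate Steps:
$N{\left(w,h \right)} = 9 + h w$ ($N{\left(w,h \right)} = w h + 9 = h w + 9 = 9 + h w$)
$C = 6$
$N{\left(12,3 \right)} C + 100 = \left(9 + 3 \cdot 12\right) 6 + 100 = \left(9 + 36\right) 6 + 100 = 45 \cdot 6 + 100 = 270 + 100 = 370$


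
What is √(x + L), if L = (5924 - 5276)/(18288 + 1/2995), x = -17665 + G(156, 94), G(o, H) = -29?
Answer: 3*I*√5898053928933431446/54772561 ≈ 133.02*I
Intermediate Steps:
x = -17694 (x = -17665 - 29 = -17694)
L = 1940760/54772561 (L = 648/(18288 + 1/2995) = 648/(54772561/2995) = 648*(2995/54772561) = 1940760/54772561 ≈ 0.035433)
√(x + L) = √(-17694 + 1940760/54772561) = √(-969143753574/54772561) = 3*I*√5898053928933431446/54772561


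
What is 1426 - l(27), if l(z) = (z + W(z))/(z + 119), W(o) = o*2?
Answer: 208115/146 ≈ 1425.4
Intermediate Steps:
W(o) = 2*o
l(z) = 3*z/(119 + z) (l(z) = (z + 2*z)/(z + 119) = (3*z)/(119 + z) = 3*z/(119 + z))
1426 - l(27) = 1426 - 3*27/(119 + 27) = 1426 - 3*27/146 = 1426 - 1*81/146 = 1426 - 81/146 = 208115/146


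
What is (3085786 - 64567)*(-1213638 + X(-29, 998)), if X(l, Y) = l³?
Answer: -3740350694913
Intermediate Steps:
(3085786 - 64567)*(-1213638 + X(-29, 998)) = (3085786 - 64567)*(-1213638 + (-29)³) = 3021219*(-1213638 - 24389) = 3021219*(-1238027) = -3740350694913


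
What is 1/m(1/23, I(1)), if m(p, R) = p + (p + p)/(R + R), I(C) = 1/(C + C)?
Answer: 23/3 ≈ 7.6667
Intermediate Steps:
I(C) = 1/(2*C)
m(p, R) = p + p/R (m(p, R) = p + (2*p)/((2*R)) = p + (2*p)*(1/(2*R)) = p + p/R)
1/m(1/23, I(1)) = 1/(1/23 + 1/(23*(((½)/1)))) = 1/(1/23 + 1/(23*(((½)*1)))) = 1/(1/23 + 1/(23*(½))) = 1/(1/23 + (1/23)*2) = 1/(1/23 + 2/23) = 1/(3/23) = 23/3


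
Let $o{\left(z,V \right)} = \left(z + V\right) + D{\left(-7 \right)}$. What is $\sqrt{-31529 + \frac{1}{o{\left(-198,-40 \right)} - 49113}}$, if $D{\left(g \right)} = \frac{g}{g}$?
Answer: $\frac{i \sqrt{3071457442074}}{9870} \approx 177.56 i$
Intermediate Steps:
$D{\left(g \right)} = 1$
$o{\left(z,V \right)} = 1 + V + z$ ($o{\left(z,V \right)} = \left(z + V\right) + 1 = \left(V + z\right) + 1 = 1 + V + z$)
$\sqrt{-31529 + \frac{1}{o{\left(-198,-40 \right)} - 49113}} = \sqrt{-31529 + \frac{1}{\left(1 - 40 - 198\right) - 49113}} = \sqrt{-31529 + \frac{1}{-237 - 49113}} = \sqrt{-31529 + \frac{1}{-49350}} = \sqrt{-31529 - \frac{1}{49350}} = \sqrt{- \frac{1555956151}{49350}} = \frac{i \sqrt{3071457442074}}{9870}$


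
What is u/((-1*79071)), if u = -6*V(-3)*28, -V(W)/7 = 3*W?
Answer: 3528/26357 ≈ 0.13385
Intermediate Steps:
V(W) = -21*W
u = -10584 (u = -(-126)*(-3)*28 = -6*63*28 = -378*28 = -10584)
u/((-1*79071)) = -10584/((-1*79071)) = -10584/(-79071) = -10584*(-1/79071) = 3528/26357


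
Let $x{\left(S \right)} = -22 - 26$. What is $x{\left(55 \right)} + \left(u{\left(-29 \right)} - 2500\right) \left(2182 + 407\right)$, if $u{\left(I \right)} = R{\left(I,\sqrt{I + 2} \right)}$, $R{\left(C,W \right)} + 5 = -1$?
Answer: $-6488082$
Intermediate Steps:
$x{\left(S \right)} = -48$
$R{\left(C,W \right)} = -6$ ($R{\left(C,W \right)} = -5 - 1 = -6$)
$u{\left(I \right)} = -6$
$x{\left(55 \right)} + \left(u{\left(-29 \right)} - 2500\right) \left(2182 + 407\right) = -48 + \left(-6 - 2500\right) \left(2182 + 407\right) = -48 - 6488034 = -6488082$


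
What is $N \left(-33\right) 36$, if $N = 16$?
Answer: $-19008$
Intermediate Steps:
$N \left(-33\right) 36 = 16 \left(-33\right) 36 = \left(-528\right) 36 = -19008$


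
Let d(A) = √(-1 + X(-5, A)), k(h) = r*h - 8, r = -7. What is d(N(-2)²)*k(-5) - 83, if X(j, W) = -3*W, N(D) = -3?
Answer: -83 + 54*I*√7 ≈ -83.0 + 142.87*I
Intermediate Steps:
k(h) = -8 - 7*h (k(h) = -7*h - 8 = -8 - 7*h)
d(A) = √(-1 - 3*A)
d(N(-2)²)*k(-5) - 83 = √(-1 - 3*(-3)²)*(-8 - 7*(-5)) - 83 = √(-1 - 3*9)*(-8 + 35) - 83 = √(-1 - 27)*27 - 83 = √(-28)*27 - 83 = (2*I*√7)*27 - 83 = 54*I*√7 - 83 = -83 + 54*I*√7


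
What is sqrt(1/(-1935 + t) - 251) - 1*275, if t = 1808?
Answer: -275 + 3*I*sqrt(449834)/127 ≈ -275.0 + 15.843*I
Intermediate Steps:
sqrt(1/(-1935 + t) - 251) - 1*275 = sqrt(1/(-1935 + 1808) - 251) - 1*275 = sqrt(1/(-127) - 251) - 275 = sqrt(-1/127 - 251) - 275 = sqrt(-31878/127) - 275 = 3*I*sqrt(449834)/127 - 275 = -275 + 3*I*sqrt(449834)/127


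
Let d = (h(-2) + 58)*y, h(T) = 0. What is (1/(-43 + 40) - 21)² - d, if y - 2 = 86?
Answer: -41840/9 ≈ -4648.9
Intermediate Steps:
y = 88 (y = 2 + 86 = 88)
d = 5104 (d = (0 + 58)*88 = 58*88 = 5104)
(1/(-43 + 40) - 21)² - d = (1/(-43 + 40) - 21)² - 1*5104 = (1/(-3) - 21)² - 5104 = (-⅓ - 21)² - 5104 = (-64/3)² - 5104 = 4096/9 - 5104 = -41840/9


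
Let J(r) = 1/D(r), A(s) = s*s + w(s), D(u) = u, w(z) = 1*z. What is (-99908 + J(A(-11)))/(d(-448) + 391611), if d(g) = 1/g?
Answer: -2461732896/9649294985 ≈ -0.25512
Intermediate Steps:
w(z) = z
A(s) = s + s² (A(s) = s*s + s = s² + s = s + s²)
J(r) = 1/r
(-99908 + J(A(-11)))/(d(-448) + 391611) = (-99908 + 1/(-11*(1 - 11)))/(1/(-448) + 391611) = (-99908 + 1/(-11*(-10)))/(-1/448 + 391611) = (-99908 + 1/110)/(175441727/448) = (-99908 + 1/110)*(448/175441727) = -10989879/110*448/175441727 = -2461732896/9649294985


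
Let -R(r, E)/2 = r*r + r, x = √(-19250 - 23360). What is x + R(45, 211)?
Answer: -4140 + I*√42610 ≈ -4140.0 + 206.42*I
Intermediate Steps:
x = I*√42610 (x = √(-42610) = I*√42610 ≈ 206.42*I)
R(r, E) = -2*r - 2*r² (R(r, E) = -2*(r*r + r) = -2*(r² + r) = -2*(r + r²) = -2*r - 2*r²)
x + R(45, 211) = I*√42610 - 2*45*(1 + 45) = I*√42610 - 2*45*46 = I*√42610 - 4140 = -4140 + I*√42610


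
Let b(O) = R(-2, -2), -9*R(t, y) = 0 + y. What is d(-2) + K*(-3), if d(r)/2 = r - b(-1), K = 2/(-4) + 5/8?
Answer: -347/72 ≈ -4.8194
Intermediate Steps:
R(t, y) = -y/9 (R(t, y) = -(0 + y)/9 = -y/9)
K = ⅛ (K = 2*(-¼) + 5*(⅛) = -½ + 5/8 = ⅛ ≈ 0.12500)
b(O) = 2/9 (b(O) = -⅑*(-2) = 2/9)
d(r) = -4/9 + 2*r (d(r) = 2*(r - 1*2/9) = 2*(r - 2/9) = 2*(-2/9 + r) = -4/9 + 2*r)
d(-2) + K*(-3) = (-4/9 + 2*(-2)) + (⅛)*(-3) = (-4/9 - 4) - 3/8 = -40/9 - 3/8 = -347/72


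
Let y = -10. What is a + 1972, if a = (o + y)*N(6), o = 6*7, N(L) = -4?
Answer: 1844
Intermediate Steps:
o = 42
a = -128 (a = (42 - 10)*(-4) = 32*(-4) = -128)
a + 1972 = -128 + 1972 = 1844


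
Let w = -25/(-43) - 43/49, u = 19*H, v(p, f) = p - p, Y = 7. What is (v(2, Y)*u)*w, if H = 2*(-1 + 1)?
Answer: 0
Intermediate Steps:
H = 0 (H = 2*0 = 0)
v(p, f) = 0
u = 0 (u = 19*0 = 0)
w = -624/2107 (w = -25*(-1/43) - 43*1/49 = 25/43 - 43/49 = -624/2107 ≈ -0.29616)
(v(2, Y)*u)*w = (0*0)*(-624/2107) = 0*(-624/2107) = 0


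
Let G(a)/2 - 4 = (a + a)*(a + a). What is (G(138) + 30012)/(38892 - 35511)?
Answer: 182372/3381 ≈ 53.940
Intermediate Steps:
G(a) = 8 + 8*a² (G(a) = 8 + 2*((a + a)*(a + a)) = 8 + 2*((2*a)*(2*a)) = 8 + 2*(4*a²) = 8 + 8*a²)
(G(138) + 30012)/(38892 - 35511) = ((8 + 8*138²) + 30012)/(38892 - 35511) = ((8 + 8*19044) + 30012)/3381 = ((8 + 152352) + 30012)*(1/3381) = (152360 + 30012)*(1/3381) = 182372*(1/3381) = 182372/3381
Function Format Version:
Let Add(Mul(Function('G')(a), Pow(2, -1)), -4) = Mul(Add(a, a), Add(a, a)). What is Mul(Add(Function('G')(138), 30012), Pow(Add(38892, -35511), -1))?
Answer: Rational(182372, 3381) ≈ 53.940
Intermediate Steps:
Function('G')(a) = Add(8, Mul(8, Pow(a, 2))) (Function('G')(a) = Add(8, Mul(2, Mul(Add(a, a), Add(a, a)))) = Add(8, Mul(2, Mul(Mul(2, a), Mul(2, a)))) = Add(8, Mul(2, Mul(4, Pow(a, 2)))) = Add(8, Mul(8, Pow(a, 2))))
Mul(Add(Function('G')(138), 30012), Pow(Add(38892, -35511), -1)) = Mul(Add(Add(8, Mul(8, Pow(138, 2))), 30012), Pow(Add(38892, -35511), -1)) = Mul(Add(Add(8, Mul(8, 19044)), 30012), Pow(3381, -1)) = Mul(Add(Add(8, 152352), 30012), Rational(1, 3381)) = Mul(Add(152360, 30012), Rational(1, 3381)) = Mul(182372, Rational(1, 3381)) = Rational(182372, 3381)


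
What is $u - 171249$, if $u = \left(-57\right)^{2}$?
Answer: $-168000$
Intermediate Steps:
$u = 3249$
$u - 171249 = 3249 - 171249 = -168000$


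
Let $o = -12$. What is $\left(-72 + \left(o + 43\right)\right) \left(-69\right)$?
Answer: $2829$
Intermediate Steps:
$\left(-72 + \left(o + 43\right)\right) \left(-69\right) = \left(-72 + \left(-12 + 43\right)\right) \left(-69\right) = \left(-72 + 31\right) \left(-69\right) = \left(-41\right) \left(-69\right) = 2829$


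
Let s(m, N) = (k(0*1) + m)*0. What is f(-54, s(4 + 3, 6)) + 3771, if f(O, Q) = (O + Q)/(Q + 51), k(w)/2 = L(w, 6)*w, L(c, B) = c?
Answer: 64089/17 ≈ 3769.9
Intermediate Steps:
k(w) = 2*w**2 (k(w) = 2*(w*w) = 2*w**2)
s(m, N) = 0 (s(m, N) = (2*(0*1)**2 + m)*0 = (2*0**2 + m)*0 = (2*0 + m)*0 = (0 + m)*0 = m*0 = 0)
f(O, Q) = (O + Q)/(51 + Q)
f(-54, s(4 + 3, 6)) + 3771 = (-54 + 0)/(51 + 0) + 3771 = -54/51 + 3771 = (1/51)*(-54) + 3771 = -18/17 + 3771 = 64089/17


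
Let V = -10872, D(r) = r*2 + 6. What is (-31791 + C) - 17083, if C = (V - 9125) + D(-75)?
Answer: -69015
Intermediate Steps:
D(r) = 6 + 2*r (D(r) = 2*r + 6 = 6 + 2*r)
C = -20141 (C = (-10872 - 9125) + (6 + 2*(-75)) = -19997 + (6 - 150) = -19997 - 144 = -20141)
(-31791 + C) - 17083 = (-31791 - 20141) - 17083 = -51932 - 17083 = -69015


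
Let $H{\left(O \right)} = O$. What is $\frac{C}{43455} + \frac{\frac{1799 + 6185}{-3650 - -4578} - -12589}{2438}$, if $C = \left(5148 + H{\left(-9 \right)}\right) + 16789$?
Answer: $\frac{34851580667}{6144710820} \approx 5.6718$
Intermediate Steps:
$C = 21928$ ($C = \left(5148 - 9\right) + 16789 = 5139 + 16789 = 21928$)
$\frac{C}{43455} + \frac{\frac{1799 + 6185}{-3650 - -4578} - -12589}{2438} = \frac{21928}{43455} + \frac{\frac{1799 + 6185}{-3650 - -4578} - -12589}{2438} = 21928 \cdot \frac{1}{43455} + \left(\frac{7984}{-3650 + 4578} + 12589\right) \frac{1}{2438} = \frac{21928}{43455} + \left(\frac{7984}{928} + 12589\right) \frac{1}{2438} = \frac{21928}{43455} + \left(7984 \cdot \frac{1}{928} + 12589\right) \frac{1}{2438} = \frac{21928}{43455} + \left(\frac{499}{58} + 12589\right) \frac{1}{2438} = \frac{21928}{43455} + \frac{730661}{58} \cdot \frac{1}{2438} = \frac{21928}{43455} + \frac{730661}{141404} = \frac{34851580667}{6144710820}$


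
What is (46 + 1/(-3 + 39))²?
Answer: 2745649/1296 ≈ 2118.6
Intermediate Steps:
(46 + 1/(-3 + 39))² = (46 + 1/36)² = (1657/36)² = 2745649/1296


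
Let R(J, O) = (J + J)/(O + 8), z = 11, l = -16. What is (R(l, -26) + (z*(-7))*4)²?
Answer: 7595536/81 ≈ 93772.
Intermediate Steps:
R(J, O) = 2*J/(8 + O) (R(J, O) = (2*J)/(8 + O) = 2*J/(8 + O))
(R(l, -26) + (z*(-7))*4)² = (2*(-16)/(8 - 26) + (11*(-7))*4)² = (2*(-16)/(-18) - 77*4)² = (2*(-16)*(-1/18) - 308)² = (16/9 - 308)² = (-2756/9)² = 7595536/81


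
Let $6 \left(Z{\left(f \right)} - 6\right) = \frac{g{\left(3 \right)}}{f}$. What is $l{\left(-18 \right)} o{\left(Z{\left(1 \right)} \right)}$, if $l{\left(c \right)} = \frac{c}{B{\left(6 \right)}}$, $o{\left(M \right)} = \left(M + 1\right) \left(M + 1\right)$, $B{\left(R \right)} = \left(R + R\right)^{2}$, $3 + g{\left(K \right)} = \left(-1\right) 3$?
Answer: $- \frac{9}{2} \approx -4.5$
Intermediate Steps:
$g{\left(K \right)} = -6$ ($g{\left(K \right)} = -3 - 3 = -6$)
$Z{\left(f \right)} = 6 - \frac{1}{f}$ ($Z{\left(f \right)} = 6 + \frac{\left(-6\right) \frac{1}{f}}{6} = 6 - \frac{1}{f}$)
$B{\left(R \right)} = 4 R^{2}$ ($B{\left(R \right)} = \left(2 R\right)^{2} = 4 R^{2}$)
$o{\left(M \right)} = \left(1 + M\right)^{2}$ ($o{\left(M \right)} = \left(1 + M\right) \left(1 + M\right) = \left(1 + M\right)^{2}$)
$l{\left(c \right)} = \frac{c}{144}$ ($l{\left(c \right)} = \frac{c}{4 \cdot 6^{2}} = \frac{c}{4 \cdot 36} = \frac{c}{144}$)
$l{\left(-18 \right)} o{\left(Z{\left(1 \right)} \right)} = \frac{1}{144} \left(-18\right) \left(1 + \left(6 - 1^{-1}\right)\right)^{2} = - \frac{\left(1 + \left(6 - 1\right)\right)^{2}}{8} = - \frac{\left(1 + 5\right)^{2}}{8} = - \frac{6^{2}}{8} = \left(- \frac{1}{8}\right) 36 = - \frac{9}{2}$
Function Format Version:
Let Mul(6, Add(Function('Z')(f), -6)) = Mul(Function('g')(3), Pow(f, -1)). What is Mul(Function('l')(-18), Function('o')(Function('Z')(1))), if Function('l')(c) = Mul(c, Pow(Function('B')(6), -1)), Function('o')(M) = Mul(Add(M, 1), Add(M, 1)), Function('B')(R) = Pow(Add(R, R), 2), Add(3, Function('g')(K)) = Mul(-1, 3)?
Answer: Rational(-9, 2) ≈ -4.5000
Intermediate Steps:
Function('g')(K) = -6 (Function('g')(K) = Add(-3, Mul(-1, 3)) = Add(-3, -3) = -6)
Function('Z')(f) = Add(6, Mul(-1, Pow(f, -1))) (Function('Z')(f) = Add(6, Mul(Rational(1, 6), Mul(-6, Pow(f, -1)))) = Add(6, Mul(-1, Pow(f, -1))))
Function('B')(R) = Mul(4, Pow(R, 2)) (Function('B')(R) = Pow(Mul(2, R), 2) = Mul(4, Pow(R, 2)))
Function('o')(M) = Pow(Add(1, M), 2) (Function('o')(M) = Mul(Add(1, M), Add(1, M)) = Pow(Add(1, M), 2))
Function('l')(c) = Mul(Rational(1, 144), c) (Function('l')(c) = Mul(c, Pow(Mul(4, Pow(6, 2)), -1)) = Mul(c, Pow(Mul(4, 36), -1)) = Mul(c, Pow(144, -1)) = Mul(c, Rational(1, 144)) = Mul(Rational(1, 144), c))
Mul(Function('l')(-18), Function('o')(Function('Z')(1))) = Mul(Mul(Rational(1, 144), -18), Pow(Add(1, Add(6, Mul(-1, Pow(1, -1)))), 2)) = Mul(Rational(-1, 8), Pow(Add(1, Add(6, Mul(-1, 1))), 2)) = Mul(Rational(-1, 8), Pow(Add(1, Add(6, -1)), 2)) = Mul(Rational(-1, 8), Pow(Add(1, 5), 2)) = Mul(Rational(-1, 8), Pow(6, 2)) = Mul(Rational(-1, 8), 36) = Rational(-9, 2)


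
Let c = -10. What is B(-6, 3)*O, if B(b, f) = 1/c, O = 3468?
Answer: -1734/5 ≈ -346.80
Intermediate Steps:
B(b, f) = -1/10 (B(b, f) = 1/(-10) = -1/10)
B(-6, 3)*O = -1/10*3468 = -1734/5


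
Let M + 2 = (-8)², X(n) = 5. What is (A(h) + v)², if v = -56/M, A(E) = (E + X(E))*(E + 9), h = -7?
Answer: 23104/961 ≈ 24.042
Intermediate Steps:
M = 62 (M = -2 + (-8)² = -2 + 64 = 62)
A(E) = (5 + E)*(9 + E) (A(E) = (E + 5)*(E + 9) = (5 + E)*(9 + E))
v = -28/31 (v = -56/62 = -56*1/62 = -28/31 ≈ -0.90323)
(A(h) + v)² = ((45 + (-7)² + 14*(-7)) - 28/31)² = ((45 + 49 - 98) - 28/31)² = (-4 - 28/31)² = (-152/31)² = 23104/961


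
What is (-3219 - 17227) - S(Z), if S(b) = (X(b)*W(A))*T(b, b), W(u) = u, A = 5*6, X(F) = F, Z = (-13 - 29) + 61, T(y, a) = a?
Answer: -31276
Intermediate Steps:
Z = 19 (Z = -42 + 61 = 19)
A = 30
S(b) = 30*b² (S(b) = (b*30)*b = (30*b)*b = 30*b²)
(-3219 - 17227) - S(Z) = (-3219 - 17227) - 30*19² = -20446 - 30*361 = -20446 - 1*10830 = -20446 - 10830 = -31276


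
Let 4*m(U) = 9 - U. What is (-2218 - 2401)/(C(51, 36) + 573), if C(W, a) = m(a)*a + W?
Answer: -4619/381 ≈ -12.123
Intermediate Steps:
m(U) = 9/4 - U/4 (m(U) = (9 - U)/4 = 9/4 - U/4)
C(W, a) = W + a*(9/4 - a/4) (C(W, a) = (9/4 - a/4)*a + W = a*(9/4 - a/4) + W = W + a*(9/4 - a/4))
(-2218 - 2401)/(C(51, 36) + 573) = (-2218 - 2401)/((51 - 1/4*36*(-9 + 36)) + 573) = -4619/((51 - 1/4*36*27) + 573) = -4619/((51 - 243) + 573) = -4619/(-192 + 573) = -4619/381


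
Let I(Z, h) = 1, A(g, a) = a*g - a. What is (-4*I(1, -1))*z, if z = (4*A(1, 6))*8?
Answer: 0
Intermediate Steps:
A(g, a) = -a + a*g
z = 0 (z = (4*(6*(-1 + 1)))*8 = (4*(6*0))*8 = (4*0)*8 = 0*8 = 0)
(-4*I(1, -1))*z = -4*1*0 = -4*0 = 0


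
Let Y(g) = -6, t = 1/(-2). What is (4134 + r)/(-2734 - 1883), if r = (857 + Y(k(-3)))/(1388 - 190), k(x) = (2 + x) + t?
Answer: -4953383/5531166 ≈ -0.89554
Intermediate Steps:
t = -1/2 ≈ -0.50000
k(x) = 3/2 + x (k(x) = (2 + x) - 1/2 = 3/2 + x)
r = 851/1198 (r = (857 - 6)/(1388 - 190) = 851/1198 ≈ 0.71035)
(4134 + r)/(-2734 - 1883) = (4134 + 851/1198)/(-2734 - 1883) = (4953383/1198)/(-4617) = (4953383/1198)*(-1/4617) = -4953383/5531166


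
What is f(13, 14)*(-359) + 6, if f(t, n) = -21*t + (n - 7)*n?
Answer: 62831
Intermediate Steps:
f(t, n) = -21*t + n*(-7 + n) (f(t, n) = -21*t + (-7 + n)*n = -21*t + n*(-7 + n))
f(13, 14)*(-359) + 6 = (14² - 21*13 - 7*14)*(-359) + 6 = (196 - 273 - 98)*(-359) + 6 = -175*(-359) + 6 = 62825 + 6 = 62831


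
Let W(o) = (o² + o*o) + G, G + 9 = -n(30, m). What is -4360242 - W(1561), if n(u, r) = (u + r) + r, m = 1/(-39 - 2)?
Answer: -378579447/41 ≈ -9.2336e+6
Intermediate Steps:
m = -1/41 (m = 1/(-41) = -1/41 ≈ -0.024390)
n(u, r) = u + 2*r (n(u, r) = (r + u) + r = u + 2*r)
G = -1597/41 (G = -9 - (30 + 2*(-1/41)) = -9 - (30 - 2/41) = -9 - 1*1228/41 = -9 - 1228/41 = -1597/41 ≈ -38.951)
W(o) = -1597/41 + 2*o² (W(o) = (o² + o*o) - 1597/41 = (o² + o²) - 1597/41 = 2*o² - 1597/41 = -1597/41 + 2*o²)
-4360242 - W(1561) = -4360242 - (-1597/41 + 2*1561²) = -4360242 - (-1597/41 + 2*2436721) = -4360242 - (-1597/41 + 4873442) = -4360242 - 1*199809525/41 = -4360242 - 199809525/41 = -378579447/41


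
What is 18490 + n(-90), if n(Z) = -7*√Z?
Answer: 18490 - 21*I*√10 ≈ 18490.0 - 66.408*I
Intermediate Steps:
18490 + n(-90) = 18490 - 21*I*√10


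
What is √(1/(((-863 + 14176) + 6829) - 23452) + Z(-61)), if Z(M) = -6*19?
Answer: I*√1248998710/3310 ≈ 10.677*I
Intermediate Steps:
Z(M) = -114
√(1/(((-863 + 14176) + 6829) - 23452) + Z(-61)) = √(1/(((-863 + 14176) + 6829) - 23452) - 114) = √(1/((13313 + 6829) - 23452) - 114) = √(1/(20142 - 23452) - 114) = √(1/(-3310) - 114) = √(-1/3310 - 114) = √(-377341/3310) = I*√1248998710/3310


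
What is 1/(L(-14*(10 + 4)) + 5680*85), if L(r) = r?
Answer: 1/482604 ≈ 2.0721e-6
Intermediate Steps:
1/(L(-14*(10 + 4)) + 5680*85) = 1/(-14*(10 + 4) + 5680*85) = 1/(-14*14 + 482800) = 1/(-196 + 482800) = 1/482604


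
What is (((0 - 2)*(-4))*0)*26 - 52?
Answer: -52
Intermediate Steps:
(((0 - 2)*(-4))*0)*26 - 52 = (-2*(-4)*0)*26 - 52 = (8*0)*26 - 52 = 0*26 - 52 = 0 - 52 = -52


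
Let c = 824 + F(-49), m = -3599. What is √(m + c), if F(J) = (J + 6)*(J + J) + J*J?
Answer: 16*√15 ≈ 61.968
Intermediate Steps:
F(J) = J² + 2*J*(6 + J) (F(J) = (6 + J)*(2*J) + J² = 2*J*(6 + J) + J² = J² + 2*J*(6 + J))
c = 7439 (c = 824 + 3*(-49)*(4 - 49) = 824 + 3*(-49)*(-45) = 824 + 6615 = 7439)
√(m + c) = √(-3599 + 7439) = √3840 = 16*√15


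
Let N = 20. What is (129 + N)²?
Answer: 22201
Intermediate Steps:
(129 + N)² = (129 + 20)² = 149² = 22201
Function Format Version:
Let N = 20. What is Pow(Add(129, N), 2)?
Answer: 22201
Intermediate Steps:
Pow(Add(129, N), 2) = Pow(Add(129, 20), 2) = Pow(149, 2) = 22201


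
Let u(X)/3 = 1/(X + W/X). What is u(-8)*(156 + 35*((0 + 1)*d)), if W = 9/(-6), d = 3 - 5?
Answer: -4128/125 ≈ -33.024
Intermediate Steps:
d = -2
W = -3/2 (W = 9*(-1/6) = -3/2 ≈ -1.5000)
u(X) = 3/(X - 3/(2*X))
u(-8)*(156 + 35*((0 + 1)*d)) = (6*(-8)/(-3 + 2*(-8)**2))*(156 + 35*((0 + 1)*(-2))) = (6*(-8)/(-3 + 2*64))*(156 + 35*(1*(-2))) = (6*(-8)/(-3 + 128))*(156 + 35*(-2)) = (6*(-8)/125)*(156 - 70) = (6*(-8)*(1/125))*86 = -48/125*86 = -4128/125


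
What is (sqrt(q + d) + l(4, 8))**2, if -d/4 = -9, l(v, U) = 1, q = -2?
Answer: (1 + sqrt(34))**2 ≈ 46.662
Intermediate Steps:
d = 36 (d = -4*(-9) = 36)
(sqrt(q + d) + l(4, 8))**2 = (sqrt(-2 + 36) + 1)**2 = (sqrt(34) + 1)**2 = (1 + sqrt(34))**2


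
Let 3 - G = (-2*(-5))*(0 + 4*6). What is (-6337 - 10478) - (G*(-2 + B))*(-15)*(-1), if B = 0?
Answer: -23925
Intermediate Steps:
G = -237 (G = 3 - (-2*(-5))*(0 + 4*6) = 3 - 10*(0 + 24) = 3 - 10*24 = 3 - 1*240 = 3 - 240 = -237)
(-6337 - 10478) - (G*(-2 + B))*(-15)*(-1) = (-6337 - 10478) - -237*(-2 + 0)*(-15)*(-1) = -16815 - -237*(-2)*(-15)*(-1) = -16815 - 474*(-15)*(-1) = -16815 - (-7110)*(-1) = -16815 - 1*7110 = -16815 - 7110 = -23925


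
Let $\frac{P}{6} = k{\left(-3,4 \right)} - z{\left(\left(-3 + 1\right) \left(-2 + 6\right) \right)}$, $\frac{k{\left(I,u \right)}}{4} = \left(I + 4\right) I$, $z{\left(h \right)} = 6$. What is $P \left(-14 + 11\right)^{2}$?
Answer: $-972$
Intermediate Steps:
$k{\left(I,u \right)} = 4 I \left(4 + I\right)$ ($k{\left(I,u \right)} = 4 \left(I + 4\right) I = 4 \left(4 + I\right) I = 4 I \left(4 + I\right)$)
$P = -108$ ($P = 6 \left(4 \left(-3\right) \left(4 - 3\right) - 6\right) = 6 \left(4 \left(-3\right) 1 - 6\right) = 6 \left(-12 - 6\right) = 6 \left(-18\right) = -108$)
$P \left(-14 + 11\right)^{2} = - 108 \left(-14 + 11\right)^{2} = - 108 \left(-3\right)^{2} = \left(-108\right) 9 = -972$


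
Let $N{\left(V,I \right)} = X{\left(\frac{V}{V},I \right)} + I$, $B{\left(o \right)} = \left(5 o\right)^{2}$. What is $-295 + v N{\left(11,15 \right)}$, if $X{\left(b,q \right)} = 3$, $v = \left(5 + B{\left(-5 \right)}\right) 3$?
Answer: $33725$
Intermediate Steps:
$B{\left(o \right)} = 25 o^{2}$
$v = 1890$ ($v = \left(5 + 25 \left(-5\right)^{2}\right) 3 = \left(5 + 25 \cdot 25\right) 3 = \left(5 + 625\right) 3 = 630 \cdot 3 = 1890$)
$N{\left(V,I \right)} = 3 + I$
$-295 + v N{\left(11,15 \right)} = -295 + 1890 \left(3 + 15\right) = -295 + 1890 \cdot 18 = -295 + 34020 = 33725$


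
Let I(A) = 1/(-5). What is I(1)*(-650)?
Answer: 130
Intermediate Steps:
I(A) = -1/5
I(1)*(-650) = -1/5*(-650) = 130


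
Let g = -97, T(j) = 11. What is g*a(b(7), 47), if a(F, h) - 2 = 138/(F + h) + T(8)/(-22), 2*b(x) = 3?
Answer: -843/2 ≈ -421.50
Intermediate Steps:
b(x) = 3/2 (b(x) = (1/2)*3 = 3/2)
a(F, h) = 3/2 + 138/(F + h) (a(F, h) = 2 + (138/(F + h) + 11/(-22)) = 2 + (138/(F + h) + 11*(-1/22)) = 2 + (138/(F + h) - 1/2) = 2 + (-1/2 + 138/(F + h)) = 3/2 + 138/(F + h))
g*a(b(7), 47) = -291*(92 + 3/2 + 47)/(2*(3/2 + 47)) = -291*281/(2*97/2*2) = -291*2*281/(2*97*2) = -97*843/194 = -843/2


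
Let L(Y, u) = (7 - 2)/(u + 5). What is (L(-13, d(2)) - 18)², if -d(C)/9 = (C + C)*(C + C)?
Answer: 6285049/19321 ≈ 325.30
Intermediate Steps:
d(C) = -36*C² (d(C) = -9*(C + C)*(C + C) = -9*2*C*2*C = -36*C²)
L(Y, u) = 5/(5 + u)
(L(-13, d(2)) - 18)² = (5/(5 - 36*2²) - 18)² = (5/(5 - 36*4) - 18)² = (5/(5 - 144) - 18)² = (5/(-139) - 18)² = (5*(-1/139) - 18)² = (-5/139 - 18)² = (-2507/139)² = 6285049/19321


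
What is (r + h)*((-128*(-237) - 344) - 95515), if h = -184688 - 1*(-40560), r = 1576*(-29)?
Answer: 12438362136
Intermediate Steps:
r = -45704
h = -144128 (h = -184688 + 40560 = -144128)
(r + h)*((-128*(-237) - 344) - 95515) = (-45704 - 144128)*((-128*(-237) - 344) - 95515) = -189832*((30336 - 344) - 95515) = -189832*(29992 - 95515) = -189832*(-65523) = 12438362136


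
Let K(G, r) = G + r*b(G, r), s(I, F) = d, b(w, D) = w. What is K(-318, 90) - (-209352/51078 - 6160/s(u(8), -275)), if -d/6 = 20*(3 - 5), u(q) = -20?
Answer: -738287405/25539 ≈ -28908.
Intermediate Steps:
d = 240 (d = -120*(3 - 5) = -120*(-2) = -6*(-40) = 240)
s(I, F) = 240
K(G, r) = G + G*r (K(G, r) = G + r*G = G + G*r)
K(-318, 90) - (-209352/51078 - 6160/s(u(8), -275)) = -318*(1 + 90) - (-209352/51078 - 6160/240) = -318*91 - (-209352*1/51078 - 6160*1/240) = -28938 - (-34892/8513 - 77/3) = -28938 - 1*(-760177/25539) = -28938 + 760177/25539 = -738287405/25539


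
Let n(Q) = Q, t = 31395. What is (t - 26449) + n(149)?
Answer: 5095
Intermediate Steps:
(t - 26449) + n(149) = (31395 - 26449) + 149 = 4946 + 149 = 5095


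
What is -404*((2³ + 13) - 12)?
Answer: -3636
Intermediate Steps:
-404*((2³ + 13) - 12) = -404*((8 + 13) - 12) = -404*(21 - 12) = -404*9 = -3636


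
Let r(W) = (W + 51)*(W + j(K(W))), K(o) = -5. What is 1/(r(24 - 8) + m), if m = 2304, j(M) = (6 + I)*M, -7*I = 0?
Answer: 1/1366 ≈ 0.00073206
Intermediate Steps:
I = 0 (I = -⅐*0 = 0)
j(M) = 6*M (j(M) = (6 + 0)*M = 6*M)
r(W) = (-30 + W)*(51 + W) (r(W) = (W + 51)*(W + 6*(-5)) = (51 + W)*(W - 30) = (51 + W)*(-30 + W) = (-30 + W)*(51 + W))
1/(r(24 - 8) + m) = 1/((-1530 + (24 - 8)² + 21*(24 - 8)) + 2304) = 1/((-1530 + 16² + 21*16) + 2304) = 1/((-1530 + 256 + 336) + 2304) = 1/(-938 + 2304) = 1/1366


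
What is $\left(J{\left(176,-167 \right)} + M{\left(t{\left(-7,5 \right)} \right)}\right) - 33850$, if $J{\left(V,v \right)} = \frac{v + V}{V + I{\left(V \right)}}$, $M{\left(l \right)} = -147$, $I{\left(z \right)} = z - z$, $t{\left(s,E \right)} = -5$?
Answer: $- \frac{5983463}{176} \approx -33997.0$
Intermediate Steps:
$I{\left(z \right)} = 0$
$J{\left(V,v \right)} = \frac{V + v}{V}$ ($J{\left(V,v \right)} = \frac{v + V}{V + 0} = \frac{V + v}{V}$)
$\left(J{\left(176,-167 \right)} + M{\left(t{\left(-7,5 \right)} \right)}\right) - 33850 = \left(\frac{176 - 167}{176} - 147\right) - 33850 = \left(\frac{1}{176} \cdot 9 - 147\right) - 33850 = \left(\frac{9}{176} - 147\right) - 33850 = - \frac{25863}{176} - 33850 = - \frac{5983463}{176}$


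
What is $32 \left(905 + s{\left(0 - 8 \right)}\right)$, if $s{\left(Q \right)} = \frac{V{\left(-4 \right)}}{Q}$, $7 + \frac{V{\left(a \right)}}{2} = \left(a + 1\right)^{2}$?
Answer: $28944$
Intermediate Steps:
$V{\left(a \right)} = -14 + 2 \left(1 + a\right)^{2}$ ($V{\left(a \right)} = -14 + 2 \left(a + 1\right)^{2} = -14 + 2 \left(1 + a\right)^{2}$)
$s{\left(Q \right)} = \frac{4}{Q}$ ($s{\left(Q \right)} = \frac{-14 + 2 \left(1 - 4\right)^{2}}{Q} = \frac{-14 + 2 \left(-3\right)^{2}}{Q} = \frac{-14 + 2 \cdot 9}{Q} = \frac{-14 + 18}{Q} = \frac{4}{Q}$)
$32 \left(905 + s{\left(0 - 8 \right)}\right) = 32 \left(905 + \frac{4}{0 - 8}\right) = 32 \left(905 + \frac{4}{-8}\right) = 32 \left(905 + 4 \left(- \frac{1}{8}\right)\right) = 32 \left(905 - \frac{1}{2}\right) = 32 \cdot \frac{1809}{2} = 28944$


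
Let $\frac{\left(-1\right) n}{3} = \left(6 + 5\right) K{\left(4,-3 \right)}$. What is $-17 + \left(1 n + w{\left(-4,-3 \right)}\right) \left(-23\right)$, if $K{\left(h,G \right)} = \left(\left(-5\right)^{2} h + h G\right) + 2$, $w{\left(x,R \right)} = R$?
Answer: $68362$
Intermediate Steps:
$K{\left(h,G \right)} = 2 + 25 h + G h$ ($K{\left(h,G \right)} = \left(25 h + G h\right) + 2 = 2 + 25 h + G h$)
$n = -2970$ ($n = - 3 \left(6 + 5\right) \left(2 + 25 \cdot 4 - 12\right) = - 3 \cdot 11 \left(2 + 100 - 12\right) = - 3 \cdot 11 \cdot 90 = \left(-3\right) 990 = -2970$)
$-17 + \left(1 n + w{\left(-4,-3 \right)}\right) \left(-23\right) = -17 + \left(1 \left(-2970\right) - 3\right) \left(-23\right) = -17 + \left(-2970 - 3\right) \left(-23\right) = -17 - -68379 = -17 + 68379 = 68362$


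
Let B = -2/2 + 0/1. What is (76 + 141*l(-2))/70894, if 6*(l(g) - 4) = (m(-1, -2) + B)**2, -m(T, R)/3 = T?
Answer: 367/35447 ≈ 0.010353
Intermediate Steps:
m(T, R) = -3*T
B = -1 (B = -2*1/2 + 0*1 = -1 + 0 = -1)
l(g) = 14/3 (l(g) = 4 + (-3*(-1) - 1)**2/6 = 4 + (3 - 1)**2/6 = 4 + (1/6)*2**2 = 4 + (1/6)*4 = 4 + 2/3 = 14/3)
(76 + 141*l(-2))/70894 = (76 + 141*(14/3))/70894 = (76 + 658)*(1/70894) = 734*(1/70894) = 367/35447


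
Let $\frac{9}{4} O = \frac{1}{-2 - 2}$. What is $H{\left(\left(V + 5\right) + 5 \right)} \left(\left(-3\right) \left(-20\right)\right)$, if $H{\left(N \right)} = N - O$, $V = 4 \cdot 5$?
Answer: $\frac{5420}{3} \approx 1806.7$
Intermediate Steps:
$V = 20$
$O = - \frac{1}{9}$ ($O = \frac{4}{9 \left(-2 - 2\right)} = \frac{4}{9 \left(-4\right)} = \frac{4}{9} \left(- \frac{1}{4}\right) = - \frac{1}{9} \approx -0.11111$)
$H{\left(N \right)} = \frac{1}{9} + N$ ($H{\left(N \right)} = N - - \frac{1}{9} = N + \frac{1}{9} = \frac{1}{9} + N$)
$H{\left(\left(V + 5\right) + 5 \right)} \left(\left(-3\right) \left(-20\right)\right) = \left(\frac{1}{9} + \left(\left(20 + 5\right) + 5\right)\right) \left(\left(-3\right) \left(-20\right)\right) = \left(\frac{1}{9} + \left(25 + 5\right)\right) 60 = \left(\frac{1}{9} + 30\right) 60 = \frac{271}{9} \cdot 60 = \frac{5420}{3}$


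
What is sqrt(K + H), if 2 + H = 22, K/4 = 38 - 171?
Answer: 16*I*sqrt(2) ≈ 22.627*I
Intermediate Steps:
K = -532 (K = 4*(38 - 171) = 4*(-133) = -532)
H = 20 (H = -2 + 22 = 20)
sqrt(K + H) = sqrt(-532 + 20) = sqrt(-512) = 16*I*sqrt(2)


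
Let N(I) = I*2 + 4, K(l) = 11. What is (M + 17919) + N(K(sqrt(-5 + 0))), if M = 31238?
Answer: 49183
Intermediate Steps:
N(I) = 4 + 2*I (N(I) = 2*I + 4 = 4 + 2*I)
(M + 17919) + N(K(sqrt(-5 + 0))) = (31238 + 17919) + (4 + 2*11) = 49157 + (4 + 22) = 49157 + 26 = 49183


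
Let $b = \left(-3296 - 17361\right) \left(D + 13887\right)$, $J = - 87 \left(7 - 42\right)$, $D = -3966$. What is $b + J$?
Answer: $-204935052$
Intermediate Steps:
$J = 3045$ ($J = \left(-87\right) \left(-35\right) = 3045$)
$b = -204938097$ ($b = \left(-3296 - 17361\right) \left(-3966 + 13887\right) = \left(-20657\right) 9921 = -204938097$)
$b + J = -204938097 + 3045 = -204935052$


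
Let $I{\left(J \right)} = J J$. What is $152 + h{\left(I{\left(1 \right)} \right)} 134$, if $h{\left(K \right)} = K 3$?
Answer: $554$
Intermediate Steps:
$I{\left(J \right)} = J^{2}$
$h{\left(K \right)} = 3 K$
$152 + h{\left(I{\left(1 \right)} \right)} 134 = 152 + 3 \cdot 1^{2} \cdot 134 = 152 + 3 \cdot 1 \cdot 134 = 152 + 3 \cdot 134 = 152 + 402 = 554$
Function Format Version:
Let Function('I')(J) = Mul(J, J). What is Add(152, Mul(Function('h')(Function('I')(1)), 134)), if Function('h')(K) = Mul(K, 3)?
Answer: 554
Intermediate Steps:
Function('I')(J) = Pow(J, 2)
Function('h')(K) = Mul(3, K)
Add(152, Mul(Function('h')(Function('I')(1)), 134)) = Add(152, Mul(Mul(3, Pow(1, 2)), 134)) = Add(152, Mul(Mul(3, 1), 134)) = Add(152, Mul(3, 134)) = Add(152, 402) = 554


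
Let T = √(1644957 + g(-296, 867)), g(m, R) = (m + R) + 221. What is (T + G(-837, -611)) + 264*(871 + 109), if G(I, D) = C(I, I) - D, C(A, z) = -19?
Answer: 259312 + 3*√182861 ≈ 2.6060e+5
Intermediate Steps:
g(m, R) = 221 + R + m (g(m, R) = (R + m) + 221 = 221 + R + m)
G(I, D) = -19 - D
T = 3*√182861 (T = √(1644957 + (221 + 867 - 296)) = √(1644957 + 792) = √1645749 = 3*√182861 ≈ 1282.9)
(T + G(-837, -611)) + 264*(871 + 109) = (3*√182861 + (-19 - 1*(-611))) + 264*(871 + 109) = (3*√182861 + (-19 + 611)) + 264*980 = (3*√182861 + 592) + 258720 = (592 + 3*√182861) + 258720 = 259312 + 3*√182861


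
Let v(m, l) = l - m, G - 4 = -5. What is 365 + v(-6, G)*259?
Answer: 1660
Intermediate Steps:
G = -1 (G = 4 - 5 = -1)
365 + v(-6, G)*259 = 365 + (-1 - 1*(-6))*259 = 365 + (-1 + 6)*259 = 365 + 5*259 = 365 + 1295 = 1660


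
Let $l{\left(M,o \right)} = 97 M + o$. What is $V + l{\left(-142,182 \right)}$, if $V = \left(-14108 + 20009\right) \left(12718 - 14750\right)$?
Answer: $-12004424$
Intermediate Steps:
$l{\left(M,o \right)} = o + 97 M$
$V = -11990832$ ($V = 5901 \left(-2032\right) = -11990832$)
$V + l{\left(-142,182 \right)} = -11990832 + \left(182 + 97 \left(-142\right)\right) = -11990832 + \left(182 - 13774\right) = -11990832 - 13592 = -12004424$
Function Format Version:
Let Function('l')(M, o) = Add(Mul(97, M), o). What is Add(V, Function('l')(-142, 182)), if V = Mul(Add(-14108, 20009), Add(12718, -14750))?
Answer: -12004424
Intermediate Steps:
Function('l')(M, o) = Add(o, Mul(97, M))
V = -11990832 (V = Mul(5901, -2032) = -11990832)
Add(V, Function('l')(-142, 182)) = Add(-11990832, Add(182, Mul(97, -142))) = Add(-11990832, Add(182, -13774)) = Add(-11990832, -13592) = -12004424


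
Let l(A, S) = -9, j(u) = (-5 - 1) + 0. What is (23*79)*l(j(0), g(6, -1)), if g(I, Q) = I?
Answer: -16353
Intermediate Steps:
j(u) = -6 (j(u) = -6 + 0 = -6)
(23*79)*l(j(0), g(6, -1)) = (23*79)*(-9) = 1817*(-9) = -16353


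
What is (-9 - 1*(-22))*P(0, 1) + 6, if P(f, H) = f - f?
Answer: 6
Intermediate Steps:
P(f, H) = 0
(-9 - 1*(-22))*P(0, 1) + 6 = (-9 - 1*(-22))*0 + 6 = (-9 + 22)*0 + 6 = 13*0 + 6 = 0 + 6 = 6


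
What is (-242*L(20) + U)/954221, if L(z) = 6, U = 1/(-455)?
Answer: -660661/434170555 ≈ -0.0015217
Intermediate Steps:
U = -1/455 ≈ -0.0021978
(-242*L(20) + U)/954221 = (-242*6 - 1/455)/954221 = (-1452 - 1/455)*(1/954221) = -660661/455*1/954221 = -660661/434170555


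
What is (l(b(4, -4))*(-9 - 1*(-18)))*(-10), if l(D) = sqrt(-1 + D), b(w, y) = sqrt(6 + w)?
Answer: -90*sqrt(-1 + sqrt(10)) ≈ -132.34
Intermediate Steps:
(l(b(4, -4))*(-9 - 1*(-18)))*(-10) = (sqrt(-1 + sqrt(6 + 4))*(-9 - 1*(-18)))*(-10) = (sqrt(-1 + sqrt(10))*(-9 + 18))*(-10) = (sqrt(-1 + sqrt(10))*9)*(-10) = (9*sqrt(-1 + sqrt(10)))*(-10) = -90*sqrt(-1 + sqrt(10))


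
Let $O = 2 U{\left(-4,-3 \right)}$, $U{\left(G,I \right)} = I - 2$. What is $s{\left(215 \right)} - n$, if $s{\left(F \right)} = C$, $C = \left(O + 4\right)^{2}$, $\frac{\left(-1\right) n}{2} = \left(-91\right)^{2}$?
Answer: $16598$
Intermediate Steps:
$U{\left(G,I \right)} = -2 + I$
$O = -10$ ($O = 2 \left(-2 - 3\right) = 2 \left(-5\right) = -10$)
$n = -16562$ ($n = - 2 \left(-91\right)^{2} = \left(-2\right) 8281 = -16562$)
$C = 36$ ($C = \left(-10 + 4\right)^{2} = \left(-6\right)^{2} = 36$)
$s{\left(F \right)} = 36$
$s{\left(215 \right)} - n = 36 - -16562 = 36 + 16562 = 16598$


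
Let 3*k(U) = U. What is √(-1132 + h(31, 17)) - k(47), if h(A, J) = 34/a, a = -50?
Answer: -47/3 + I*√28317/5 ≈ -15.667 + 33.655*I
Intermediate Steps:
k(U) = U/3
h(A, J) = -17/25 (h(A, J) = 34/(-50) = 34*(-1/50) = -17/25)
√(-1132 + h(31, 17)) - k(47) = √(-1132 - 17/25) - 47/3 = √(-28317/25) - 1*47/3 = I*√28317/5 - 47/3 = -47/3 + I*√28317/5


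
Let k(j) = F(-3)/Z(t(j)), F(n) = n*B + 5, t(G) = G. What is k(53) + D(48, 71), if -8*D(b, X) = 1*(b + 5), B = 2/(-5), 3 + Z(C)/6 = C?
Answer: -19813/3000 ≈ -6.6043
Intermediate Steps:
Z(C) = -18 + 6*C
B = -⅖ (B = 2*(-⅕) = -⅖ ≈ -0.40000)
D(b, X) = -5/8 - b/8 (D(b, X) = -(b + 5)/8 = -(5 + b)/8 = -5/8 - b/8)
F(n) = 5 - 2*n/5 (F(n) = n*(-⅖) + 5 = -2*n/5 + 5 = 5 - 2*n/5)
k(j) = 31/(5*(-18 + 6*j)) (k(j) = (5 - ⅖*(-3))/(-18 + 6*j) = (5 + 6/5)/(-18 + 6*j) = 31/(5*(-18 + 6*j)))
k(53) + D(48, 71) = 31/(30*(-3 + 53)) + (-5/8 - ⅛*48) = (31/30)/50 + (-5/8 - 6) = (31/30)*(1/50) - 53/8 = 31/1500 - 53/8 = -19813/3000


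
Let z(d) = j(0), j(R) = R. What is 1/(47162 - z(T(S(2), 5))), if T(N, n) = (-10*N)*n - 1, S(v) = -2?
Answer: 1/47162 ≈ 2.1204e-5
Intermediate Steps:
T(N, n) = -1 - 10*N*n (T(N, n) = -10*N*n - 1 = -1 - 10*N*n)
z(d) = 0
1/(47162 - z(T(S(2), 5))) = 1/(47162 - 1*0) = 1/(47162 + 0) = 1/47162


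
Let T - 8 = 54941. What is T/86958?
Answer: 54949/86958 ≈ 0.63190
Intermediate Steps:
T = 54949 (T = 8 + 54941 = 54949)
T/86958 = 54949/86958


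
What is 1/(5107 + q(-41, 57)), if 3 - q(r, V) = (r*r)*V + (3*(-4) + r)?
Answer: -1/90654 ≈ -1.1031e-5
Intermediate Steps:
q(r, V) = 15 - r - V*r² (q(r, V) = 3 - ((r*r)*V + (3*(-4) + r)) = 3 - (r²*V + (-12 + r)) = 3 - (V*r² + (-12 + r)) = 3 - (-12 + r + V*r²) = 3 + (12 - r - V*r²) = 15 - r - V*r²)
1/(5107 + q(-41, 57)) = 1/(5107 + (15 - 1*(-41) - 1*57*(-41)²)) = 1/(5107 + (15 + 41 - 1*57*1681)) = 1/(5107 + (15 + 41 - 95817)) = 1/(5107 - 95761) = 1/(-90654) = -1/90654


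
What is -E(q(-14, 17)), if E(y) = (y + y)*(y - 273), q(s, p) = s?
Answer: -8036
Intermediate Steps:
E(y) = 2*y*(-273 + y) (E(y) = (2*y)*(-273 + y) = 2*y*(-273 + y))
-E(q(-14, 17)) = -2*(-14)*(-273 - 14) = -2*(-14)*(-287) = -1*8036 = -8036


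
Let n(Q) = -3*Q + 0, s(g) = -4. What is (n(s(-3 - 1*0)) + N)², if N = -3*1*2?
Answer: 36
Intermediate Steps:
n(Q) = -3*Q
N = -6 (N = -3*2 = -6)
(n(s(-3 - 1*0)) + N)² = (-3*(-4) - 6)² = (12 - 6)² = 6² = 36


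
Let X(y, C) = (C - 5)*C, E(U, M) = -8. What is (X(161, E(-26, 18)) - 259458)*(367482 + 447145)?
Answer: -211276770958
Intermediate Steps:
X(y, C) = C*(-5 + C) (X(y, C) = (-5 + C)*C = C*(-5 + C))
(X(161, E(-26, 18)) - 259458)*(367482 + 447145) = (-8*(-5 - 8) - 259458)*(367482 + 447145) = (-8*(-13) - 259458)*814627 = (104 - 259458)*814627 = -259354*814627 = -211276770958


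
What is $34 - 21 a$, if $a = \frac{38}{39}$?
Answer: $\frac{176}{13} \approx 13.538$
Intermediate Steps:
$a = \frac{38}{39}$ ($a = 38 \cdot \frac{1}{39} = \frac{38}{39} \approx 0.97436$)
$34 - 21 a = 34 - \frac{266}{13} = \frac{176}{13}$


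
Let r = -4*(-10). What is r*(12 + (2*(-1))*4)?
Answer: 160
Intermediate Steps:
r = 40
r*(12 + (2*(-1))*4) = 40*(12 + (2*(-1))*4) = 40*(12 - 2*4) = 40*(12 - 8) = 40*4 = 160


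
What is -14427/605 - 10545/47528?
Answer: -692066181/28754440 ≈ -24.068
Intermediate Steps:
-14427/605 - 10545/47528 = -692066181/28754440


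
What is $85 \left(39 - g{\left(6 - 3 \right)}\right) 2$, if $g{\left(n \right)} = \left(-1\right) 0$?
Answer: $6630$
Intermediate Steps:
$g{\left(n \right)} = 0$
$85 \left(39 - g{\left(6 - 3 \right)}\right) 2 = 85 \left(39 - 0\right) 2 = 85 \left(39 + 0\right) 2 = 85 \cdot 39 \cdot 2 = 85 \cdot 78 = 6630$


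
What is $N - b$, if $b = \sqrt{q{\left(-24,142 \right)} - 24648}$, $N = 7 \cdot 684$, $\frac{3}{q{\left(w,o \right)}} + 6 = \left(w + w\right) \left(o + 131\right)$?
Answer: $4788 - \frac{i \sqrt{470700395570}}{4370} \approx 4788.0 - 157.0 i$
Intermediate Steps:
$q{\left(w,o \right)} = \frac{3}{-6 + 2 w \left(131 + o\right)}$ ($q{\left(w,o \right)} = \frac{3}{-6 + \left(w + w\right) \left(o + 131\right)} = \frac{3}{-6 + 2 w \left(131 + o\right)}$)
$N = 4788$
$b = \frac{i \sqrt{470700395570}}{4370}$ ($b = \sqrt{\frac{3}{2 \left(-3 + 131 \left(-24\right) + 142 \left(-24\right)\right)} - 24648} = \sqrt{\frac{3}{2 \left(-3 - 3144 - 3408\right)} - 24648} = \sqrt{\frac{3}{2 \left(-6555\right)} - 24648} = \sqrt{\frac{3}{2} \left(- \frac{1}{6555}\right) - 24648} = \sqrt{- \frac{1}{4370} - 24648} = \sqrt{- \frac{107711761}{4370}} = \frac{i \sqrt{470700395570}}{4370} \approx 157.0 i$)
$N - b = 4788 - \frac{i \sqrt{470700395570}}{4370}$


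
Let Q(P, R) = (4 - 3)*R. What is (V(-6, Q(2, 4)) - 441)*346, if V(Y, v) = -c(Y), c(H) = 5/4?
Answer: -306037/2 ≈ -1.5302e+5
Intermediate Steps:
c(H) = 5/4 (c(H) = 5*(¼) = 5/4)
Q(P, R) = R (Q(P, R) = 1*R = R)
V(Y, v) = -5/4 (V(Y, v) = -1*5/4 = -5/4)
(V(-6, Q(2, 4)) - 441)*346 = (-5/4 - 441)*346 = -1769/4*346 = -306037/2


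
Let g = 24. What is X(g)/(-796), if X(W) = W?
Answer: -6/199 ≈ -0.030151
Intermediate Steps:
X(g)/(-796) = 24/(-796) = 24*(-1/796) = -6/199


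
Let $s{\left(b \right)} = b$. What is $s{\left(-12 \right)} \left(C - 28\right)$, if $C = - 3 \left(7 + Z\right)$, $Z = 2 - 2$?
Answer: $588$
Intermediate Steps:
$Z = 0$ ($Z = 2 - 2 = 0$)
$C = -21$ ($C = - 3 \left(7 + 0\right) = \left(-3\right) 7 = -21$)
$s{\left(-12 \right)} \left(C - 28\right) = - 12 \left(-21 - 28\right) = \left(-12\right) \left(-49\right) = 588$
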